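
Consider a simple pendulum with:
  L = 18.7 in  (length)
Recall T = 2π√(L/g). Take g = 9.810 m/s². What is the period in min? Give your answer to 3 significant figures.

0.0230 min

Directly: T = 2π√(L/g).
L = 18.7 in = 0.4750 m; g = 9.810 m/s².
T = 1.383 s
1.383 s × (1 min / 60.00 s) = 0.02304 min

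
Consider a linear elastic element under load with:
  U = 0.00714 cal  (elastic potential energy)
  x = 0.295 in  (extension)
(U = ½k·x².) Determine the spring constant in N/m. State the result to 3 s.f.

Solving U = ½k·x² for k: k = 2U/x².
U = 0.00714 cal = 0.02987 J; x = 0.295 in = 0.007493 m.
k = 1064 N/m

1060 N/m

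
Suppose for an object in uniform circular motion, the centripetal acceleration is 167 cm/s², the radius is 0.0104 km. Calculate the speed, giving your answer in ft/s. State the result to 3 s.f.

13.7 ft/s

Rearranging a = v²/r for v: v = √(a·r).
a = 167 cm/s² = 1.670 m/s²; r = 0.0104 km = 10.40 m.
v = 4.167 m/s
4.167 m/s × (1 ft/s / 0.3048 m/s) = 13.67 ft/s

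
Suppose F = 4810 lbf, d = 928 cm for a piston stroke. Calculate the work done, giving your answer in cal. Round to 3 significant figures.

Directly: W = F·d.
F = 4810 lbf = 21396 N; d = 928 cm = 9.280 m.
W = 1.986×10^5 J
1.986×10^5 J × (1 cal / 4.184 J) = 47456 cal

47500 cal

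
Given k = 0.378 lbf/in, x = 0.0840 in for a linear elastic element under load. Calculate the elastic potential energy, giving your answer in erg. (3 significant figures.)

1510 erg

Directly: U = ½kx².
k = 0.378 lbf/in = 66.20 N/m; x = 0.0840 in = 0.002134 m.
U = 1.507×10^-4 J
1.507×10^-4 J × (1 erg / 1.000×10^-7 J) = 1507 erg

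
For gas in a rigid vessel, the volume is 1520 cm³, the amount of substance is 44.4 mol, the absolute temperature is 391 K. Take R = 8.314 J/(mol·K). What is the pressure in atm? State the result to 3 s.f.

Directly: P = nRT/V.
V = 1520 cm³ = 0.001520 m³; n = 44.4 mol; T = 391 K; R = 8.314 J/(mol·K).
P = 9.496×10^7 Pa  (the unit combination reduces to kg/(m·s²) = Pa)
9.496×10^7 Pa × (1 atm / 1.013×10^5 Pa) = 937.2 atm

937 atm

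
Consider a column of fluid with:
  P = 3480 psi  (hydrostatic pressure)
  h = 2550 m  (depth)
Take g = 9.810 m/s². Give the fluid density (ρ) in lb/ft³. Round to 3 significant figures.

Rearranging P = ρ·g·h for ρ: ρ = P/(g·h).
P = 3480 psi = 2.399×10^7 Pa; h = 2550 m; g = 9.810 m/s².
ρ = 959.2 kg/m³
959.2 kg/m³ × (1 lb/ft³ / 16.02 kg/m³) = 59.88 lb/ft³

59.9 lb/ft³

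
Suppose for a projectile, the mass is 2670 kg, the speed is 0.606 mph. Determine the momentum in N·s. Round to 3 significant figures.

723 N·s

p is given directly by: p = mv.
m = 2670 kg; v = 0.606 mph = 0.2709 m/s.
p = 723.3 kg·m/s  (the unit combination reduces to kg·m/s = kg·m/s)
Since 1 N·s = 1 kg·m/s, 723.3 N·s.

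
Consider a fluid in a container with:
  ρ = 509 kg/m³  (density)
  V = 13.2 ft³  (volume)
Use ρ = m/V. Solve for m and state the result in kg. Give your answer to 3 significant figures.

190 kg

Solving ρ = m/V for m: m = ρV.
ρ = 509 kg/m³; V = 13.2 ft³ = 0.3738 m³.
m = 190.3 kg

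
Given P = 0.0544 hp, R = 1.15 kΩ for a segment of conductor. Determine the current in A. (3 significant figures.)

Rearranging P = I²R for I: I = √(P/R).
P = 0.0544 hp = 40.57 W; R = 1.15 kΩ = 1150 Ω.
I = 0.1878 A

0.188 A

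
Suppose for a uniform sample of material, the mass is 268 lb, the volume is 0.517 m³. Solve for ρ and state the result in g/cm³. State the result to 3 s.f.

ρ is given directly by: ρ = m/V.
m = 268 lb = 121.6 kg; V = 0.517 m³.
ρ = 235.1 kg/m³
235.1 kg/m³ × (1 g/cm³ / 1000 kg/m³) = 0.2351 g/cm³

0.235 g/cm³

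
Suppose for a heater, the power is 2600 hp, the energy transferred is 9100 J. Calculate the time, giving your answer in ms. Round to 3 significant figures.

Rearranging: t = W/P.
P = 2600 hp = 1.939×10^6 W; W = 9100 J.
t = 0.004694 s
0.004694 s × (1 ms / 0.001000 s) = 4.694 ms

4.69 ms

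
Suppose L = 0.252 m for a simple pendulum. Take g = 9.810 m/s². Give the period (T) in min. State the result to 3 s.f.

0.0168 min

T is given directly by: T = 2π√(L/g).
L = 0.252 m; g = 9.810 m/s².
T = 1.007 s
1.007 s × (1 min / 60.00 s) = 0.01678 min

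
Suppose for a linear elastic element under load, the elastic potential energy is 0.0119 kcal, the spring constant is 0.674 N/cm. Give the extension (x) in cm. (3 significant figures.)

122 cm

Rearranging U = ½k·x² for x: x = √(2U/k).
U = 0.0119 kcal = 49.79 J; k = 0.674 N/cm = 67.40 N/m.
x = 1.215 m
1.215 m × (1 cm / 0.01000 m) = 121.5 cm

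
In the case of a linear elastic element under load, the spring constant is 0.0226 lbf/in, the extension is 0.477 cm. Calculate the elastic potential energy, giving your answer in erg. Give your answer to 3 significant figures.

U is given directly by: U = ½kx².
k = 0.0226 lbf/in = 3.958 N/m; x = 0.477 cm = 0.004770 m.
U = 4.503×10^-5 J  (the unit combination reduces to kg·m²/s² = J)
4.503×10^-5 J × (1 erg / 1.000×10^-7 J) = 450.3 erg

450 erg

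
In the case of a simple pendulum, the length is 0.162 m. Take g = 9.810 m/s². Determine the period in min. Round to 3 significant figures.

T is given directly by: T = 2π√(L/g).
L = 0.162 m; g = 9.810 m/s².
T = 0.8074 s
0.8074 s × (1 min / 60.00 s) = 0.01346 min

0.0135 min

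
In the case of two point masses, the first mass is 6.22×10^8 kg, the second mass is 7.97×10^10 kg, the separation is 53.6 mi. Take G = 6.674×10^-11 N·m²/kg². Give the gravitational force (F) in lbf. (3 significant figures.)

0.100 lbf

Directly: F = Gm₁m₂/r².
m₁ = 6.22×10^8 kg; m₂ = 7.97×10^10 kg; r = 53.6 mi = 86261 m; G = 6.674×10^-11 N·m²/kg².
F = 0.4446 N  (the unit combination reduces to kg·m/s² = N)
0.4446 N × (1 lbf / 4.448 N) = 0.09996 lbf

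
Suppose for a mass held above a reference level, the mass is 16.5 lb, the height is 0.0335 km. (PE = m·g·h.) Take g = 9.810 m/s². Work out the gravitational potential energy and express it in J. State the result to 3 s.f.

2460 J

Directly: PE = mgh.
m = 16.5 lb = 7.484 kg; h = 0.0335 km = 33.50 m; g = 9.810 m/s².
PE = 2460 J  (the unit combination reduces to kg·m²/s² = J)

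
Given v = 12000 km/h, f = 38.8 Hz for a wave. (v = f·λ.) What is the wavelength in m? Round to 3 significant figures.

85.9 m

Rearranging v = f·λ for λ: λ = v/f.
v = 12000 km/h = 3333 m/s; f = 38.8 Hz.
λ = 85.91 m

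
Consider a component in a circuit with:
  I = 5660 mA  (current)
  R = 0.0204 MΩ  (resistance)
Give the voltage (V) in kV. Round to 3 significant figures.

115 kV

From Ohm's law: V = IR.
I = 5660 mA = 5.660 A; R = 0.0204 MΩ = 20400 Ω.
V = 1.155×10^5 V  (the unit combination reduces to kg·m²/(A·s³) = V)
1.155×10^5 V × (1 kV / 1000 V) = 115.5 kV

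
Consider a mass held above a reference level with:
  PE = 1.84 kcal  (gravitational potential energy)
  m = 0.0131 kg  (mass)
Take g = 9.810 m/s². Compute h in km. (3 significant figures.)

Rearranging: h = PE/(m·g).
PE = 1.84 kcal = 7699 J; m = 0.0131 kg; g = 9.810 m/s².
h = 59906 m
59906 m × (1 km / 1000 m) = 59.91 km

59.9 km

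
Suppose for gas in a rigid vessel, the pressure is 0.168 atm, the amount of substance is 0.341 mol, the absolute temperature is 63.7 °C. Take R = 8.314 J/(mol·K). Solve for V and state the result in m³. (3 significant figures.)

From the ideal-gas law: V = nRT/P.
P = 0.168 atm = 17023 Pa; n = 0.341 mol; T = 63.7 °C = 336.8 K; R = 8.314 J/(mol·K).
V = 0.05610 m³

0.0561 m³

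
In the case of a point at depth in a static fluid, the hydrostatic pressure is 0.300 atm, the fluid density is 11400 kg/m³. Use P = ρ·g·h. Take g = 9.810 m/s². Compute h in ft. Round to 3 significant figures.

0.892 ft

Rearranging P = ρ·g·h for h: h = P/(ρ·g).
P = 0.300 atm = 30398 Pa; ρ = 11400 kg/m³; g = 9.810 m/s².
h = 0.2718 m
0.2718 m × (1 ft / 0.3048 m) = 0.8918 ft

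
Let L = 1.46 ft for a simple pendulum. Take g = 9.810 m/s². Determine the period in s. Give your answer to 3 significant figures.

1.34 s

Directly: T = 2π√(L/g).
L = 1.46 ft = 0.4450 m; g = 9.810 m/s².
T = 1.338 s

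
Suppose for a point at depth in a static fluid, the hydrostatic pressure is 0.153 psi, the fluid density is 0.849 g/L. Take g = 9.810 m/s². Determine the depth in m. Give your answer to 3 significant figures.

Rearranging P = ρ·g·h for h: h = P/(ρ·g).
P = 0.153 psi = 1055 Pa; ρ = 0.849 g/L = 0.8490 kg/m³; g = 9.810 m/s².
h = 126.7 m

127 m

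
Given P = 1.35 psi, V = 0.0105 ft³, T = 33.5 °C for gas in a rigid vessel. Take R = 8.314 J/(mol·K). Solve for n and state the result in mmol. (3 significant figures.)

1.09 mmol

Rearranging: n = PV/(RT).
P = 1.35 psi = 9308 Pa; V = 0.0105 ft³ = 2.973×10^-4 m³; T = 33.5 °C = 306.6 K; R = 8.314 J/(mol·K).
n = 0.001086 mol
0.001086 mol × (1 mmol / 0.001000 mol) = 1.086 mmol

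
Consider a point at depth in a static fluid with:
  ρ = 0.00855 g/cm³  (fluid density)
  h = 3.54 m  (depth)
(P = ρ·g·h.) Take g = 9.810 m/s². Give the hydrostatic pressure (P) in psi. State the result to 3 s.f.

0.0431 psi

Directly: P = ρgh.
ρ = 0.00855 g/cm³ = 8.550 kg/m³; h = 3.54 m; g = 9.810 m/s².
P = 296.9 Pa
296.9 Pa × (1 psi / 6895 Pa) = 0.04306 psi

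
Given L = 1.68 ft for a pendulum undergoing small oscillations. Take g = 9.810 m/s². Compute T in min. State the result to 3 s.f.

Directly: T = 2π√(L/g).
L = 1.68 ft = 0.5121 m; g = 9.810 m/s².
T = 1.436 s
1.436 s × (1 min / 60.00 s) = 0.02393 min

0.0239 min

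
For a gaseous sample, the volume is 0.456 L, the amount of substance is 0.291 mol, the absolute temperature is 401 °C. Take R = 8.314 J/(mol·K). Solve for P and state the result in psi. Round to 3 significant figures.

519 psi

P is given directly by: P = nRT/V.
V = 0.456 L = 4.560×10^-4 m³; n = 0.291 mol; T = 401 °C = 674.1 K; R = 8.314 J/(mol·K).
P = 3.577×10^6 Pa
3.577×10^6 Pa × (1 psi / 6895 Pa) = 518.8 psi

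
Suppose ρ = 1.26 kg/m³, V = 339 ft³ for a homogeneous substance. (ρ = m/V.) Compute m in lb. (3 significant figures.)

Rearranging: m = ρV.
ρ = 1.26 kg/m³; V = 339 ft³ = 9.599 m³.
m = 12.10 kg
12.10 kg × (1 lb / 0.4536 kg) = 26.67 lb

26.7 lb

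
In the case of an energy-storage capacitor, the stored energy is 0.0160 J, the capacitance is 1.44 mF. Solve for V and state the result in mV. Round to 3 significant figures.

4710 mV

Rearranging E = ½C·V² for V: V = √(2E/C).
E = 0.0160 J; C = 1.44 mF = 0.001440 F.
V = 4.714 V
4.714 V × (1 mV / 0.001000 V) = 4714 mV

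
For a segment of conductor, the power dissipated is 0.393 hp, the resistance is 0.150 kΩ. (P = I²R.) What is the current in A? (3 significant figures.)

1.40 A

Solving P = I²R for I: I = √(P/R).
P = 0.393 hp = 293.1 W; R = 0.150 kΩ = 150.0 Ω.
I = 1.398 A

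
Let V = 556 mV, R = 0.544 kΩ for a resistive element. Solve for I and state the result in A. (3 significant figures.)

0.00102 A

Rearranging: I = V/R.
V = 556 mV = 0.5560 V; R = 0.544 kΩ = 544.0 Ω.
I = 0.001022 A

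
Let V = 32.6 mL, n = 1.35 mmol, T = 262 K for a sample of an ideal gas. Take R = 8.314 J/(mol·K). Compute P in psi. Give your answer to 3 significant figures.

From the ideal-gas law: P = nRT/V.
V = 32.6 mL = 3.260×10^-5 m³; n = 1.35 mmol = 0.001350 mol; T = 262 K; R = 8.314 J/(mol·K).
P = 90204 Pa
90204 Pa × (1 psi / 6895 Pa) = 13.08 psi

13.1 psi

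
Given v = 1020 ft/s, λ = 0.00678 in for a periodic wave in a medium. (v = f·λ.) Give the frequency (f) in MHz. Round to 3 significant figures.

1.81 MHz

Solving v = f·λ for f: f = v/λ.
v = 1020 ft/s = 310.9 m/s; λ = 0.00678 in = 1.722×10^-4 m.
f = 1.805×10^6 Hz
1.805×10^6 Hz × (1 MHz / 1.000×10^6 Hz) = 1.805 MHz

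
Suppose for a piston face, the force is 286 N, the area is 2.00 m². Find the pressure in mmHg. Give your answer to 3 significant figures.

1.07 mmHg

Directly: P = F/A.
F = 286 N; A = 2.00 m².
P = 143.0 Pa
143.0 Pa × (1 mmHg / 133.3 Pa) = 1.073 mmHg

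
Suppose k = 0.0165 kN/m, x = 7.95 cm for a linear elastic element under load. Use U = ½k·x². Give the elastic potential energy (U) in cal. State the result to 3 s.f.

0.0125 cal

Directly: U = ½kx².
k = 0.0165 kN/m = 16.50 N/m; x = 7.95 cm = 0.07950 m.
U = 0.05214 J
0.05214 J × (1 cal / 4.184 J) = 0.01246 cal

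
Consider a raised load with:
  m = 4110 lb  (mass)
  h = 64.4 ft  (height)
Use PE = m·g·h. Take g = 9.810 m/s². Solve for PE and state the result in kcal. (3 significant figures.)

85.8 kcal

Directly: PE = mgh.
m = 4110 lb = 1864 kg; h = 64.4 ft = 19.63 m; g = 9.810 m/s².
PE = 3.590×10^5 J
3.590×10^5 J × (1 kcal / 4184 J) = 85.80 kcal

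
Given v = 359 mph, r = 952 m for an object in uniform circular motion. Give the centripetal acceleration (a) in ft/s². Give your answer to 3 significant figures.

88.8 ft/s²

a is given directly by: a = v²/r.
v = 359 mph = 160.5 m/s; r = 952 m.
a = 27.05 m/s²
27.05 m/s² × (1 ft/s² / 0.3048 m/s²) = 88.76 ft/s²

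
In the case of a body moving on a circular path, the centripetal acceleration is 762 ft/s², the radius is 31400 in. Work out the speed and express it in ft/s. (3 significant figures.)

Solving a = v²/r for v: v = √(a·r).
a = 762 ft/s² = 232.3 m/s²; r = 31400 in = 797.6 m.
v = 430.4 m/s
430.4 m/s × (1 ft/s / 0.3048 m/s) = 1412 ft/s

1410 ft/s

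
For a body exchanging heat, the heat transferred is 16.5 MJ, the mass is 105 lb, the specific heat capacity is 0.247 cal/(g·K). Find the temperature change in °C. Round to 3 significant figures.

Rearranging: ΔT = Q/(m·c).
Q = 16.5 MJ = 1.650×10^7 J; m = 105 lb = 47.63 kg; c = 0.247 cal/(g·K) = 1033 J/(kg·K).
ΔT = 335.2 K
Since 1 °C = 1 K, 335.2 °C.

335 °C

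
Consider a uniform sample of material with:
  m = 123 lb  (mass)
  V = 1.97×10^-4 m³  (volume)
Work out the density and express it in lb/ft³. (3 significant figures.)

ρ is given directly by: ρ = m/V.
m = 123 lb = 55.79 kg; V = 1.97×10^-4 m³.
ρ = 2.832×10^5 kg/m³
2.832×10^5 kg/m³ × (1 lb/ft³ / 16.02 kg/m³) = 17680 lb/ft³

17700 lb/ft³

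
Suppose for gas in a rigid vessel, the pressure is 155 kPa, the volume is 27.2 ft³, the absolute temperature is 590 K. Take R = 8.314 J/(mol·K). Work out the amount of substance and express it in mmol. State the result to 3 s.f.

24300 mmol

Rearranging PV = nRT for n: n = PV/(RT).
P = 155 kPa = 1.550×10^5 Pa; V = 27.2 ft³ = 0.7702 m³; T = 590 K; R = 8.314 J/(mol·K).
n = 24.34 mol
24.34 mol × (1 mmol / 0.001000 mol) = 24338 mmol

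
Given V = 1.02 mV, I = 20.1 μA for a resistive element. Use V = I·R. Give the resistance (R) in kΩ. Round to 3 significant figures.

0.0507 kΩ

Solving V = I·R for R: R = V/I.
V = 1.02 mV = 0.001020 V; I = 20.1 μA = 2.010×10^-5 A.
R = 50.75 Ω
50.75 Ω × (1 kΩ / 1000 Ω) = 0.05075 kΩ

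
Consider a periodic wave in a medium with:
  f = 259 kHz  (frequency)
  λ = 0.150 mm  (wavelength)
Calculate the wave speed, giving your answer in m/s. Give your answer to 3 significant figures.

v is given directly by: v = fλ.
f = 259 kHz = 2.590×10^5 Hz; λ = 0.150 mm = 1.500×10^-4 m.
v = 38.85 m/s

38.8 m/s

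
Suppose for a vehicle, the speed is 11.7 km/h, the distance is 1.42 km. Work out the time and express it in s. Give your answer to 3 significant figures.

Rearranging v = d/t for t: t = d/v.
v = 11.7 km/h = 3.250 m/s; d = 1.42 km = 1420 m.
t = 436.9 s

437 s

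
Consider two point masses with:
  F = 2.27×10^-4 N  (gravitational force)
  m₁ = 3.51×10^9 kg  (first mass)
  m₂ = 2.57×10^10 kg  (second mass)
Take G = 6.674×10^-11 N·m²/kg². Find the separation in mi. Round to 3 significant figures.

3200 mi

From Newton's law of gravitation: r = √(G·m₁m₂/F).
F = 2.27×10^-4 N; m₁ = 3.51×10^9 kg; m₂ = 2.57×10^10 kg; G = 6.674×10^-11 N·m²/kg².
r = 5.150×10^6 m
5.150×10^6 m × (1 mi / 1609 m) = 3200 mi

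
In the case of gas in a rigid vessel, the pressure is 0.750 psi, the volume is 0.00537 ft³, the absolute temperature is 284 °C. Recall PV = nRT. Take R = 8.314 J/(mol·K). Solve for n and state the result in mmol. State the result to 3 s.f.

From the ideal-gas law: n = PV/(RT).
P = 0.750 psi = 5171 Pa; V = 0.00537 ft³ = 1.521×10^-4 m³; T = 284 °C = 557.1 K; R = 8.314 J/(mol·K).
n = 1.698×10^-4 mol
1.698×10^-4 mol × (1 mmol / 0.001000 mol) = 0.1698 mmol

0.170 mmol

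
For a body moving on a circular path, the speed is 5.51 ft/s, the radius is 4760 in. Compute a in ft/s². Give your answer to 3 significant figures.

0.0765 ft/s²

Directly: a = v²/r.
v = 5.51 ft/s = 1.679 m/s; r = 4760 in = 120.9 m.
a = 0.02333 m/s²
0.02333 m/s² × (1 ft/s² / 0.3048 m/s²) = 0.07654 ft/s²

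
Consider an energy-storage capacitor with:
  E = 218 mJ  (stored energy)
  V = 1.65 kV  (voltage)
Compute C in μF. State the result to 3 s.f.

Solving E = ½C·V² for C: C = 2E/V².
E = 218 mJ = 0.2180 J; V = 1.65 kV = 1650 V.
C = 1.601×10^-7 F
1.601×10^-7 F × (1 μF / 1.000×10^-6 F) = 0.1601 μF

0.160 μF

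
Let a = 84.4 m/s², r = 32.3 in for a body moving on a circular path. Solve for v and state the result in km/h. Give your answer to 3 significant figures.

Solving a = v²/r for v: v = √(a·r).
a = 84.4 m/s²; r = 32.3 in = 0.8204 m.
v = 8.321 m/s
8.321 m/s × (1 km/h / 0.2778 m/s) = 29.96 km/h

30.0 km/h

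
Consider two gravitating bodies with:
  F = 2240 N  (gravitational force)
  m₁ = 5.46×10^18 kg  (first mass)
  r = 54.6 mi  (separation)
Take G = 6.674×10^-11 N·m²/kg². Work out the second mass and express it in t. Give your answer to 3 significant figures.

47.5 t

From Newton's law of gravitation: m₂ = F·r²/(G·m₁).
F = 2240 N; m₁ = 5.46×10^18 kg; r = 54.6 mi = 87870 m; G = 6.674×10^-11 N·m²/kg².
m₂ = 47463 kg
47463 kg × (1 t / 1000 kg) = 47.46 t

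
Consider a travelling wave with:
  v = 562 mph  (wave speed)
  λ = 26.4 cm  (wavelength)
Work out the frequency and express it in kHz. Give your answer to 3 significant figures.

0.952 kHz

Solving v = f·λ for f: f = v/λ.
v = 562 mph = 251.2 m/s; λ = 26.4 cm = 0.2640 m.
f = 951.7 Hz
951.7 Hz × (1 kHz / 1000 Hz) = 0.9517 kHz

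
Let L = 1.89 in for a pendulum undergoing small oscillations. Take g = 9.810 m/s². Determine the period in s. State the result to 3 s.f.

T is given directly by: T = 2π√(L/g).
L = 1.89 in = 0.04801 m; g = 9.810 m/s².
T = 0.4395 s

0.440 s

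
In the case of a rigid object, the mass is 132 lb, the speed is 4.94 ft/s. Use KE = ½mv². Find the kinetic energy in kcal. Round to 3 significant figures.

KE is given directly by: KE = ½mv².
m = 132 lb = 59.87 kg; v = 4.94 ft/s = 1.506 m/s.
KE = 67.87 J  (the unit combination reduces to kg·m²/s² = J)
67.87 J × (1 kcal / 4184 J) = 0.01622 kcal

0.0162 kcal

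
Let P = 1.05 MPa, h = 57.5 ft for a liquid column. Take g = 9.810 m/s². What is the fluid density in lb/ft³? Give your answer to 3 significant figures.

Solving P = ρ·g·h for ρ: ρ = P/(g·h).
P = 1.05 MPa = 1.050×10^6 Pa; h = 57.5 ft = 17.53 m; g = 9.810 m/s².
ρ = 6107 kg/m³
6107 kg/m³ × (1 lb/ft³ / 16.02 kg/m³) = 381.3 lb/ft³

381 lb/ft³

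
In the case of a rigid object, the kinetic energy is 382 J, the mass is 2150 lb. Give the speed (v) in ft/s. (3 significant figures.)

Solving KE = ½mv² for v: v = √(2·KE/m).
KE = 382 J; m = 2150 lb = 975.2 kg.
v = 0.8851 m/s
0.8851 m/s × (1 ft/s / 0.3048 m/s) = 2.904 ft/s

2.90 ft/s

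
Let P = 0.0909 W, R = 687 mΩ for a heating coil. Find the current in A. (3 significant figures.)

Rearranging P = I²R for I: I = √(P/R).
P = 0.0909 W; R = 687 mΩ = 0.6870 Ω.
I = 0.3638 A

0.364 A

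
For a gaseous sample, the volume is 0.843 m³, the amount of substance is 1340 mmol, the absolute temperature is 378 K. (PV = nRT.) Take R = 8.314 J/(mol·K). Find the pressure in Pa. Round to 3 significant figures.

From the ideal-gas law: P = nRT/V.
V = 0.843 m³; n = 1340 mmol = 1.340 mol; T = 378 K; R = 8.314 J/(mol·K).
P = 4996 Pa  (the unit combination reduces to kg/(m·s²) = Pa)

5000 Pa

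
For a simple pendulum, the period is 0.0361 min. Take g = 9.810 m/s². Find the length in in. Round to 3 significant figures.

45.9 in

Rearranging: L = g·(T/2π)².
T = 0.0361 min = 2.166 s; g = 9.810 m/s².
L = 1.166 m
1.166 m × (1 in / 0.02540 m) = 45.90 in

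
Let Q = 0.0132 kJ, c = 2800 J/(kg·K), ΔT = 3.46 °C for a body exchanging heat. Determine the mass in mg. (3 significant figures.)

Rearranging Q = m·c·ΔT for m: m = Q/(c·ΔT).
Q = 0.0132 kJ = 13.20 J; c = 2800 J/(kg·K); ΔT = 3.46 °C = 3.460 K.
m = 0.001363 kg
0.001363 kg × (1 mg / 1.000×10^-6 kg) = 1363 mg

1360 mg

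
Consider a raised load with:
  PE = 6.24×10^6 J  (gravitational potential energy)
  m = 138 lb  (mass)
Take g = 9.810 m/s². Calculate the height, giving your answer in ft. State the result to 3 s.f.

33300 ft

Solving PE = m·g·h for h: h = PE/(m·g).
PE = 6.24×10^6 J; m = 138 lb = 62.60 kg; g = 9.810 m/s².
h = 10162 m
10162 m × (1 ft / 0.3048 m) = 33339 ft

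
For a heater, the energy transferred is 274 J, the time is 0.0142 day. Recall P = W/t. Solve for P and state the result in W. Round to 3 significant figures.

0.223 W

P is given directly by: P = W/t.
W = 274 J; t = 0.0142 day = 1227 s.
P = 0.2233 W  (the unit combination reduces to kg·m²/s³ = W)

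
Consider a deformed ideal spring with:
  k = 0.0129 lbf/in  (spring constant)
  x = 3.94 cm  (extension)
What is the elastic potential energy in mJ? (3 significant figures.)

1.75 mJ

Directly: U = ½kx².
k = 0.0129 lbf/in = 2.259 N/m; x = 3.94 cm = 0.03940 m.
U = 0.001753 J
0.001753 J × (1 mJ / 0.001000 J) = 1.753 mJ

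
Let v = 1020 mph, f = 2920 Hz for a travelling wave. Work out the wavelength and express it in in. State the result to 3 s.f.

Rearranging: λ = v/f.
v = 1020 mph = 456.0 m/s; f = 2920 Hz.
λ = 0.1562 m
0.1562 m × (1 in / 0.02540 m) = 6.148 in

6.15 in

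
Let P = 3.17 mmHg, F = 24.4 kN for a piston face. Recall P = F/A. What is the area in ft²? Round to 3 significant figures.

Rearranging P = F/A for A: A = F/P.
P = 3.17 mmHg = 422.6 Pa; F = 24.4 kN = 24400 N.
A = 57.73 m²
57.73 m² × (1 ft² / 0.09290 m²) = 621.4 ft²

621 ft²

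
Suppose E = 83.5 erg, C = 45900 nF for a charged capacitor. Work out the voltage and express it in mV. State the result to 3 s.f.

603 mV

Rearranging E = ½C·V² for V: V = √(2E/C).
E = 83.5 erg = 8.350×10^-6 J; C = 45900 nF = 4.590×10^-5 F.
V = 0.6032 V  (the unit combination reduces to kg·m²/(A·s³) = V)
0.6032 V × (1 mV / 0.001000 V) = 603.2 mV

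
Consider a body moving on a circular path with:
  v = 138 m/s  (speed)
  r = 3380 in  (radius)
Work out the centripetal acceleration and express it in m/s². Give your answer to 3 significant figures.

a is given directly by: a = v²/r.
v = 138 m/s; r = 3380 in = 85.85 m.
a = 221.8 m/s²

222 m/s²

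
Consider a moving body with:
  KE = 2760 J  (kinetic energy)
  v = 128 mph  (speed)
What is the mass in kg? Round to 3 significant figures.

Rearranging: m = 2·KE/v².
KE = 2760 J; v = 128 mph = 57.22 m/s.
m = 1.686 kg

1.69 kg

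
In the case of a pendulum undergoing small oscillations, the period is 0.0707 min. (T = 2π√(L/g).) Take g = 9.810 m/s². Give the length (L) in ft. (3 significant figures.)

Solving T = 2π√(L/g) for L: L = g·(T/2π)².
T = 0.0707 min = 4.242 s; g = 9.810 m/s².
L = 4.471 m
4.471 m × (1 ft / 0.3048 m) = 14.67 ft

14.7 ft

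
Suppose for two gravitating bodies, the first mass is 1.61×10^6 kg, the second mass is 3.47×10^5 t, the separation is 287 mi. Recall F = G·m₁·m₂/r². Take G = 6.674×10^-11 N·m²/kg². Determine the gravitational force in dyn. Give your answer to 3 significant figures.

F is given directly by: F = Gm₁m₂/r².
m₁ = 1.61×10^6 kg; m₂ = 3.47×10^5 t = 3.470×10^8 kg; r = 287 mi = 4.619×10^5 m; G = 6.674×10^-11 N·m²/kg².
F = 1.748×10^-7 N  (the unit combination reduces to kg·m/s² = N)
1.748×10^-7 N × (1 dyn / 1.000×10^-5 N) = 0.01748 dyn

0.0175 dyn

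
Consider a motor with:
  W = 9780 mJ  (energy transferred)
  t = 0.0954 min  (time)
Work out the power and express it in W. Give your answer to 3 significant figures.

P is given directly by: P = W/t.
W = 9780 mJ = 9.780 J; t = 0.0954 min = 5.724 s.
P = 1.709 W

1.71 W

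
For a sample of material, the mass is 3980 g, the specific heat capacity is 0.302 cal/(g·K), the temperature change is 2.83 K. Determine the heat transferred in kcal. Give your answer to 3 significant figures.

Q is given directly by: Q = mcΔT.
m = 3980 g = 3.980 kg; c = 0.302 cal/(g·K) = 1264 J/(kg·K); ΔT = 2.83 K.
Q = 14232 J  (the unit combination reduces to kg·m²/s² = J)
14232 J × (1 kcal / 4184 J) = 3.402 kcal

3.40 kcal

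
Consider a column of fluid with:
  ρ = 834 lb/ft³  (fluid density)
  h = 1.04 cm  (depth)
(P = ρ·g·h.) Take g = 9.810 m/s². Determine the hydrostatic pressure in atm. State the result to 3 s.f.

P is given directly by: P = ρgh.
ρ = 834 lb/ft³ = 13359 kg/m³; h = 1.04 cm = 0.01040 m; g = 9.810 m/s².
P = 1363 Pa  (the unit combination reduces to kg/(m·s²) = Pa)
1363 Pa × (1 atm / 1.013×10^5 Pa) = 0.01345 atm

0.0135 atm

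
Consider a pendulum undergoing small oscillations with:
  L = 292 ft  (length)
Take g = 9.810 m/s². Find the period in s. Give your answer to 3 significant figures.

Directly: T = 2π√(L/g).
L = 292 ft = 89.00 m; g = 9.810 m/s².
T = 18.93 s

18.9 s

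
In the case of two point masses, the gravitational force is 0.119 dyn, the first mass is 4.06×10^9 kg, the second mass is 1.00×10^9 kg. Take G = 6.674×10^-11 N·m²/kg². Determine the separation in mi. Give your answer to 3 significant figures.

9380 mi

Solving F = G·m₁·m₂/r² for r: r = √(G·m₁m₂/F).
F = 0.119 dyn = 1.190×10^-6 N; m₁ = 4.06×10^9 kg; m₂ = 1.00×10^9 kg; G = 6.674×10^-11 N·m²/kg².
r = 1.509×10^7 m
1.509×10^7 m × (1 mi / 1609 m) = 9376 mi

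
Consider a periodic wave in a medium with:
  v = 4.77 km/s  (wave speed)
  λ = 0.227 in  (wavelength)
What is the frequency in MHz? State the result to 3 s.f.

Rearranging v = f·λ for f: f = v/λ.
v = 4.77 km/s = 4770 m/s; λ = 0.227 in = 0.005766 m.
f = 8.273×10^5 Hz
8.273×10^5 Hz × (1 MHz / 1.000×10^6 Hz) = 0.8273 MHz

0.827 MHz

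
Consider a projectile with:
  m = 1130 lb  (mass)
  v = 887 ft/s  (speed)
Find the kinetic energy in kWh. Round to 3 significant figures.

KE is given directly by: KE = ½mv².
m = 1130 lb = 512.6 kg; v = 887 ft/s = 270.4 m/s.
KE = 1.873×10^7 J
1.873×10^7 J × (1 kWh / 3.600×10^6 J) = 5.203 kWh

5.20 kWh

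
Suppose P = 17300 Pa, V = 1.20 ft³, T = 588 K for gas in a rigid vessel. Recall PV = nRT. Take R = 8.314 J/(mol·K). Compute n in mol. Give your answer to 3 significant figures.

0.120 mol

Rearranging: n = PV/(RT).
P = 17300 Pa; V = 1.20 ft³ = 0.03398 m³; T = 588 K; R = 8.314 J/(mol·K).
n = 0.1202 mol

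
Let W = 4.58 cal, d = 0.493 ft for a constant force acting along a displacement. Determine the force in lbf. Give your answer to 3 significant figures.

Rearranging: F = W/d.
W = 4.58 cal = 19.16 J; d = 0.493 ft = 0.1503 m.
F = 127.5 N  (the unit combination reduces to kg·m/s² = N)
127.5 N × (1 lbf / 4.448 N) = 28.67 lbf

28.7 lbf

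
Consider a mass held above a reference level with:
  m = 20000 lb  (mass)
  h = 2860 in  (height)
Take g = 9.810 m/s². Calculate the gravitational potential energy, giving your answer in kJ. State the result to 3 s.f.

PE is given directly by: PE = mgh.
m = 20000 lb = 9072 kg; h = 2860 in = 72.64 m; g = 9.810 m/s².
PE = 6.465×10^6 J
6.465×10^6 J × (1 kJ / 1000 J) = 6465 kJ

6460 kJ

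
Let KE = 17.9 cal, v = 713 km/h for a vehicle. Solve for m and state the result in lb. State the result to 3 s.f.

0.00842 lb

Rearranging KE = ½mv² for m: m = 2·KE/v².
KE = 17.9 cal = 74.89 J; v = 713 km/h = 198.1 m/s.
m = 0.003819 kg
0.003819 kg × (1 lb / 0.4536 kg) = 0.008419 lb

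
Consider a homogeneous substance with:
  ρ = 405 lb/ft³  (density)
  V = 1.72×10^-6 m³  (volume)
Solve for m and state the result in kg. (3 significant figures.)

0.0112 kg

Rearranging ρ = m/V for m: m = ρV.
ρ = 405 lb/ft³ = 6487 kg/m³; V = 1.72×10^-6 m³.
m = 0.01116 kg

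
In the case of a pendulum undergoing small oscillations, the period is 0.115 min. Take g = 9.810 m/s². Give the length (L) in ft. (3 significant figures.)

Solving T = 2π√(L/g) for L: L = g·(T/2π)².
T = 0.115 min = 6.900 s; g = 9.810 m/s².
L = 11.83 m
11.83 m × (1 ft / 0.3048 m) = 38.81 ft

38.8 ft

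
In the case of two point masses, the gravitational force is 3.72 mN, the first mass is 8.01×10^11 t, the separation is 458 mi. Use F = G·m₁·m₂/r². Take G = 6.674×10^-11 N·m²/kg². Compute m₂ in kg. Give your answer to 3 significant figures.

37800 kg

From Newton's law of gravitation: m₂ = F·r²/(G·m₁).
F = 3.72 mN = 0.003720 N; m₁ = 8.01×10^11 t = 8.010×10^14 kg; r = 458 mi = 7.371×10^5 m; G = 6.674×10^-11 N·m²/kg².
m₂ = 37805 kg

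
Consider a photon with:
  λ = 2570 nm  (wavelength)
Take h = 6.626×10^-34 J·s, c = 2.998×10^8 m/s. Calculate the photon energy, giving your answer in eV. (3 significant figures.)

0.482 eV

Directly: E = hc/λ.
λ = 2570 nm = 2.570×10^-6 m; h = 6.626×10^-34 J·s; c = 2.998×10^8 m/s.
E = 7.729×10^-20 J
7.729×10^-20 J × (1 eV / 1.602×10^-19 J) = 0.4824 eV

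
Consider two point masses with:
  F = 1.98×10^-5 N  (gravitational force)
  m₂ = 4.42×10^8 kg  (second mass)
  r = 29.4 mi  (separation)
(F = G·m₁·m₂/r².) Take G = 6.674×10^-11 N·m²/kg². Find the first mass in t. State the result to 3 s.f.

1500 t

From Newton's law of gravitation: m₁ = F·r²/(G·m₂).
F = 1.98×10^-5 N; m₂ = 4.42×10^8 kg; r = 29.4 mi = 47315 m; G = 6.674×10^-11 N·m²/kg².
m₁ = 1.503×10^6 kg
1.503×10^6 kg × (1 t / 1000 kg) = 1503 t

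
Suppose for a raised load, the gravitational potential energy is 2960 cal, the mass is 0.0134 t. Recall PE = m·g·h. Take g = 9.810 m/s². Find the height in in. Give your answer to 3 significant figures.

Rearranging: h = PE/(m·g).
PE = 2960 cal = 12385 J; m = 0.0134 t = 13.40 kg; g = 9.810 m/s².
h = 94.21 m
94.21 m × (1 in / 0.02540 m) = 3709 in

3710 in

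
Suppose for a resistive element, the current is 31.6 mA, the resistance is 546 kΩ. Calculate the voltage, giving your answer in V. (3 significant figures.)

From Ohm's law: V = IR.
I = 31.6 mA = 0.03160 A; R = 546 kΩ = 5.460×10^5 Ω.
V = 17254 V

17300 V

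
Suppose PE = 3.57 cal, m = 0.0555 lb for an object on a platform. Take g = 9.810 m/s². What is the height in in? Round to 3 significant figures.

Rearranging: h = PE/(m·g).
PE = 3.57 cal = 14.94 J; m = 0.0555 lb = 0.02517 kg; g = 9.810 m/s².
h = 60.48 m
60.48 m × (1 in / 0.02540 m) = 2381 in

2380 in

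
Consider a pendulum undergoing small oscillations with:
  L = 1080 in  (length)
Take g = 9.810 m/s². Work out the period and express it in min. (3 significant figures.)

T is given directly by: T = 2π√(L/g).
L = 1080 in = 27.43 m; g = 9.810 m/s².
T = 10.51 s
10.51 s × (1 min / 60.00 s) = 0.1751 min

0.175 min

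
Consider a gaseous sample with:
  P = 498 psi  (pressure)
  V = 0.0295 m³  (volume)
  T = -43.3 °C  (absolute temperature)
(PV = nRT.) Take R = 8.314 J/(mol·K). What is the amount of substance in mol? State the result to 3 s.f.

53.0 mol

Rearranging PV = nRT for n: n = PV/(RT).
P = 498 psi = 3.434×10^6 Pa; V = 0.0295 m³; T = -43.3 °C = 229.8 K; R = 8.314 J/(mol·K).
n = 53.00 mol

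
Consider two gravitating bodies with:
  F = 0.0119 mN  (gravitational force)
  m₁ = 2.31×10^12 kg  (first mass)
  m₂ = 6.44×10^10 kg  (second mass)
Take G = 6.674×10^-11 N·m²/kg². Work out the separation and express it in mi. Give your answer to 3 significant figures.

5.68×10^5 mi

From Newton's law of gravitation: r = √(G·m₁m₂/F).
F = 0.0119 mN = 1.190×10^-5 N; m₁ = 2.31×10^12 kg; m₂ = 6.44×10^10 kg; G = 6.674×10^-11 N·m²/kg².
r = 9.134×10^8 m
9.134×10^8 m × (1 mi / 1609 m) = 5.676×10^5 mi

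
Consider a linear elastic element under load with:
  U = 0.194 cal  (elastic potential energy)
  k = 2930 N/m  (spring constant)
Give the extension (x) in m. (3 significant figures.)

0.0235 m

Rearranging: x = √(2U/k).
U = 0.194 cal = 0.8117 J; k = 2930 N/m.
x = 0.02354 m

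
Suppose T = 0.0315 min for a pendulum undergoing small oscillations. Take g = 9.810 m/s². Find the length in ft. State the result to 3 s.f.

Rearranging: L = g·(T/2π)².
T = 0.0315 min = 1.890 s; g = 9.810 m/s².
L = 0.8876 m
0.8876 m × (1 ft / 0.3048 m) = 2.912 ft

2.91 ft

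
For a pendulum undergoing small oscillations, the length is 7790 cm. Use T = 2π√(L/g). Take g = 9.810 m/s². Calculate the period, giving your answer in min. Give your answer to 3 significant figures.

0.295 min

Directly: T = 2π√(L/g).
L = 7790 cm = 77.90 m; g = 9.810 m/s².
T = 17.71 s
17.71 s × (1 min / 60.00 s) = 0.2951 min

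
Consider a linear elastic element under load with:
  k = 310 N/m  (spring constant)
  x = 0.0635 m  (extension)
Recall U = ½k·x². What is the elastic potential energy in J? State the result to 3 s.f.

0.625 J

Directly: U = ½kx².
k = 310 N/m; x = 0.0635 m.
U = 0.6250 J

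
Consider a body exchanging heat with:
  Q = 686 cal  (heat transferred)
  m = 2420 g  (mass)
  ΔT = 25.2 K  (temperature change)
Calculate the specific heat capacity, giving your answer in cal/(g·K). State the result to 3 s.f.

Solving Q = m·c·ΔT for c: c = Q/(m·ΔT).
Q = 686 cal = 2870 J; m = 2420 g = 2.420 kg; ΔT = 25.2 K.
c = 47.07 J/(kg·K)
47.07 J/(kg·K) × (1 cal/(g·K) / 4184 J/(kg·K)) = 0.01125 cal/(g·K)

0.0112 cal/(g·K)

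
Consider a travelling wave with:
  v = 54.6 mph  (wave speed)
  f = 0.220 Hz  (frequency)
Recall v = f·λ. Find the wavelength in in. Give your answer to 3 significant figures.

Rearranging v = f·λ for λ: λ = v/f.
v = 54.6 mph = 24.41 m/s; f = 0.220 Hz.
λ = 110.9 m
110.9 m × (1 in / 0.02540 m) = 4368 in

4370 in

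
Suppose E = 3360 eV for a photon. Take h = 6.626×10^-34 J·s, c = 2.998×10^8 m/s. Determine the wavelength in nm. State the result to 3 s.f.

0.369 nm

Rearranging E = h·c/λ for λ: λ = hc/E.
E = 3360 eV = 5.383×10^-16 J; h = 6.626×10^-34 J·s; c = 2.998×10^8 m/s.
λ = 3.690×10^-10 m
3.690×10^-10 m × (1 nm / 1.000×10^-9 m) = 0.3690 nm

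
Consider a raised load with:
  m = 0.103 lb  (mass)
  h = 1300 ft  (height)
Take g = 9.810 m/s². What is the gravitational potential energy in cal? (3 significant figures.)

Directly: PE = mgh.
m = 0.103 lb = 0.04672 kg; h = 1300 ft = 396.2 m; g = 9.810 m/s².
PE = 181.6 J
181.6 J × (1 cal / 4.184 J) = 43.40 cal

43.4 cal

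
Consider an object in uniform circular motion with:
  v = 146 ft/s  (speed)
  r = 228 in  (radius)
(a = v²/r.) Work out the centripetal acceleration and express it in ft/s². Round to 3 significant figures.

1120 ft/s²

Directly: a = v²/r.
v = 146 ft/s = 44.50 m/s; r = 228 in = 5.791 m.
a = 342.0 m/s²
342.0 m/s² × (1 ft/s² / 0.3048 m/s²) = 1122 ft/s²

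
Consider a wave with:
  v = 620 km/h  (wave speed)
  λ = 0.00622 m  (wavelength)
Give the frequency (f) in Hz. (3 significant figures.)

Rearranging: f = v/λ.
v = 620 km/h = 172.2 m/s; λ = 0.00622 m.
f = 27688 Hz

27700 Hz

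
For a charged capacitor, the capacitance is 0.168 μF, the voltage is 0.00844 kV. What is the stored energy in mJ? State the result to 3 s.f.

0.00598 mJ

Directly: E = ½CV².
C = 0.168 μF = 1.680×10^-7 F; V = 0.00844 kV = 8.440 V.
E = 5.984×10^-6 J  (the unit combination reduces to kg·m²/s² = J)
5.984×10^-6 J × (1 mJ / 0.001000 J) = 0.005984 mJ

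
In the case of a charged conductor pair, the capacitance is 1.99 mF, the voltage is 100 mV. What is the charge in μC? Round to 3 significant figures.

199 μC

Rearranging C = Q/V for Q: Q = CV.
C = 1.99 mF = 0.001990 F; V = 100 mV = 0.1000 V.
Q = 1.990×10^-4 C
1.990×10^-4 C × (1 μC / 1.000×10^-6 C) = 199.0 μC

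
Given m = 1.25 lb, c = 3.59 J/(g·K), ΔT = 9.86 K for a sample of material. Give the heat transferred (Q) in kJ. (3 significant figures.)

Directly: Q = mcΔT.
m = 1.25 lb = 0.5670 kg; c = 3.59 J/(g·K) = 3590 J/(kg·K); ΔT = 9.86 K.
Q = 20070 J
20070 J × (1 kJ / 1000 J) = 20.07 kJ

20.1 kJ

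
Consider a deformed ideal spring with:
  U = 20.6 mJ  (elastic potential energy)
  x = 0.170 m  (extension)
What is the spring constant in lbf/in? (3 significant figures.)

0.00814 lbf/in

Rearranging: k = 2U/x².
U = 20.6 mJ = 0.02060 J; x = 0.170 m.
k = 1.426 N/m
1.426 N/m × (1 lbf/in / 175.1 N/m) = 0.008140 lbf/in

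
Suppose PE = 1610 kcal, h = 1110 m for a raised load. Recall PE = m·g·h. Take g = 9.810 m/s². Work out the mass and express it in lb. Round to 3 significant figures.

Solving PE = m·g·h for m: m = PE/(g·h).
PE = 1610 kcal = 6.736×10^6 J; h = 1110 m; g = 9.810 m/s².
m = 618.6 kg
618.6 kg × (1 lb / 0.4536 kg) = 1364 lb

1360 lb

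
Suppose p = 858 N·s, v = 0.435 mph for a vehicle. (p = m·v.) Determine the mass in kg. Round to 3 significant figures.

4410 kg

Rearranging: m = p/v.
p = 858 N·s = 858.0 kg·m/s; v = 0.435 mph = 0.1945 m/s.
m = 4412 kg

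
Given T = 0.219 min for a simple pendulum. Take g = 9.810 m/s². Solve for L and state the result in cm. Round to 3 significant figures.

Rearranging: L = g·(T/2π)².
T = 0.219 min = 13.14 s; g = 9.810 m/s².
L = 42.90 m
42.90 m × (1 cm / 0.01000 m) = 4290 cm

4290 cm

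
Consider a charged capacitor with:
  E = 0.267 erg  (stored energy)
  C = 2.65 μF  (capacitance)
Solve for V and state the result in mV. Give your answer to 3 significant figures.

Solving E = ½C·V² for V: V = √(2E/C).
E = 0.267 erg = 2.670×10^-8 J; C = 2.65 μF = 2.650×10^-6 F.
V = 0.1420 V
0.1420 V × (1 mV / 0.001000 V) = 142.0 mV

142 mV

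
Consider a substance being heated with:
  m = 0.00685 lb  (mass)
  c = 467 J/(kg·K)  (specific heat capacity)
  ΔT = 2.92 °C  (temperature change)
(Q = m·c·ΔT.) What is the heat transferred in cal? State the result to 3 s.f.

1.01 cal

Directly: Q = mcΔT.
m = 0.00685 lb = 0.003107 kg; c = 467 J/(kg·K); ΔT = 2.92 °C = 2.920 K.
Q = 4.237 J
4.237 J × (1 cal / 4.184 J) = 1.013 cal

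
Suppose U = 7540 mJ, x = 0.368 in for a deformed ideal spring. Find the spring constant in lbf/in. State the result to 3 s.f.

Rearranging U = ½k·x² for k: k = 2U/x².
U = 7540 mJ = 7.540 J; x = 0.368 in = 0.009347 m.
k = 1.726×10^5 N/m
1.726×10^5 N/m × (1 lbf/in / 175.1 N/m) = 985.6 lbf/in

986 lbf/in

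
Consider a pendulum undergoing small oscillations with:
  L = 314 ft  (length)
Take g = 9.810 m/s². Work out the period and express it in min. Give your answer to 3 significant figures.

0.327 min

T is given directly by: T = 2π√(L/g).
L = 314 ft = 95.71 m; g = 9.810 m/s².
T = 19.63 s
19.63 s × (1 min / 60.00 s) = 0.3271 min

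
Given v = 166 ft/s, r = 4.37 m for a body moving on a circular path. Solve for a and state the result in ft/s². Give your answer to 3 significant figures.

Directly: a = v²/r.
v = 166 ft/s = 50.60 m/s; r = 4.37 m.
a = 585.8 m/s²
585.8 m/s² × (1 ft/s² / 0.3048 m/s²) = 1922 ft/s²

1920 ft/s²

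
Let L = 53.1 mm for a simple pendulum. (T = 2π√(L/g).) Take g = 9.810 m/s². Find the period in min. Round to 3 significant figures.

Directly: T = 2π√(L/g).
L = 53.1 mm = 0.05310 m; g = 9.810 m/s².
T = 0.4623 s
0.4623 s × (1 min / 60.00 s) = 0.007704 min

0.00770 min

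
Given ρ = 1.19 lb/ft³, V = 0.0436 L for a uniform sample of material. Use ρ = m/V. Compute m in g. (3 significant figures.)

Solving ρ = m/V for m: m = ρV.
ρ = 1.19 lb/ft³ = 19.06 kg/m³; V = 0.0436 L = 4.360×10^-5 m³.
m = 8.311×10^-4 kg
8.311×10^-4 kg × (1 g / 0.001000 kg) = 0.8311 g

0.831 g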